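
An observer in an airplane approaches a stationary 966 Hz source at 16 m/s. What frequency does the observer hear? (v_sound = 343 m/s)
f_obs = f·(v + v_o)/v = 1011 Hz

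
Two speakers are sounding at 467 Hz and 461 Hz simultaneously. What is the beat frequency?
6 Hz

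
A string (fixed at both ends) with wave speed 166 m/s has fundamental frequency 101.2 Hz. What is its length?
L = v/(2f₁) = 0.8202 m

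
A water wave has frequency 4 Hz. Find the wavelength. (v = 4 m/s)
λ = v/f = 1 m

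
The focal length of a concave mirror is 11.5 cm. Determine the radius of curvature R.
R = 2|f| = 23 cm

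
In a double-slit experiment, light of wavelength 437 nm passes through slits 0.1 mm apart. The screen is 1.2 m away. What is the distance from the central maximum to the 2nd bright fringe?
y = mλL/d = 10.49 mm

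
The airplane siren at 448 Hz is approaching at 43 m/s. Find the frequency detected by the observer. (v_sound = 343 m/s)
f_obs = f·v/(v − v_s) = 512.2 Hz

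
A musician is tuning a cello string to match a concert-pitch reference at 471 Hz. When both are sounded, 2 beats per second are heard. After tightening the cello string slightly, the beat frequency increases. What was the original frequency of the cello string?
473 Hz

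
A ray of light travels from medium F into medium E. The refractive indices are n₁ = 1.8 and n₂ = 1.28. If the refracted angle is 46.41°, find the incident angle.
sin θ₁ = (n₂/n₁)·sin θ₂ → θ₁ = 31°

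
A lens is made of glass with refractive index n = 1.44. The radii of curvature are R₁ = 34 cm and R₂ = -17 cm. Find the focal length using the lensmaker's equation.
1/f = (n − 1)(1/R₁ − 1/R₂) → f = 25.76 cm (converging lens)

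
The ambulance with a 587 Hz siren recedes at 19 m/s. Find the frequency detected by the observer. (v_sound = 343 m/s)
f_obs = f·v/(v + v_s) = 556.2 Hz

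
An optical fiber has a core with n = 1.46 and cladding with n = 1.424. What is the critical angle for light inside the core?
θc = arcsin(n_cladding/n_core) = 77.25°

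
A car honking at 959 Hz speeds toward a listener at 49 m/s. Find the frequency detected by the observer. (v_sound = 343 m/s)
f_obs = f·v/(v − v_s) = 1119 Hz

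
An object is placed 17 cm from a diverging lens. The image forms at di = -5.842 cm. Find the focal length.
1/f = 1/do + 1/di → f = -8.901 cm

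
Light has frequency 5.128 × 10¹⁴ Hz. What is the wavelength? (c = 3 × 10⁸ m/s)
λ = c/f = 585 nm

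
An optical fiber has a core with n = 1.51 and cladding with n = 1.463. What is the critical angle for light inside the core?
θc = arcsin(n_cladding/n_core) = 75.67°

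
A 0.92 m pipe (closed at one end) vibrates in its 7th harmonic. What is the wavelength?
λₙ = 4L/n = 0.5257 m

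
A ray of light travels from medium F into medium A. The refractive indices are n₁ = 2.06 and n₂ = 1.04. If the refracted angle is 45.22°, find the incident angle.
sin θ₁ = (n₂/n₁)·sin θ₂ → θ₁ = 21°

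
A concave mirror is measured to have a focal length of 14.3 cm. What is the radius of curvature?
R = 2|f| = 28.6 cm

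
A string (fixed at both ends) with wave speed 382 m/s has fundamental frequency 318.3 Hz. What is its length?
L = v/(2f₁) = 0.6001 m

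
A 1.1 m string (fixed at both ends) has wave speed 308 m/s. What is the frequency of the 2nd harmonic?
fₙ = nv/(2L) = 280 Hz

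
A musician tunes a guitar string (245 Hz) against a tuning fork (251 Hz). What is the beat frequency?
6 Hz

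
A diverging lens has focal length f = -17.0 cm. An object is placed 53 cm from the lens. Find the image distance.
1/di = 1/f − 1/do → di = -12.87 cm (virtual image)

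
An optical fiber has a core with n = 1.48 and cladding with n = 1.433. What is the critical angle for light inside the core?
θc = arcsin(n_cladding/n_core) = 75.52°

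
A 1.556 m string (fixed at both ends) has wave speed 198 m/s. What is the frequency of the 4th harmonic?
fₙ = nv/(2L) = 254.5 Hz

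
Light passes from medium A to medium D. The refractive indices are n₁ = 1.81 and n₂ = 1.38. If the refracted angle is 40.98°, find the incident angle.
sin θ₁ = (n₂/n₁)·sin θ₂ → θ₁ = 30°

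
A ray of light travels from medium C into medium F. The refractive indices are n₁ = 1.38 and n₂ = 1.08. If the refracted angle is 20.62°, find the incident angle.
sin θ₁ = (n₂/n₁)·sin θ₂ → θ₁ = 16°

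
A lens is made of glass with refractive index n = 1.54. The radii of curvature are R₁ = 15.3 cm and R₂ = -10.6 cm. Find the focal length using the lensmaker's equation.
1/f = (n − 1)(1/R₁ − 1/R₂) → f = 11.6 cm (converging lens)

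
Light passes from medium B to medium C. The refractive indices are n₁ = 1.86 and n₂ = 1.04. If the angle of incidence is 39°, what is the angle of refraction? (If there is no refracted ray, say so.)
sin θ₂ = (n₁/n₂)·sin θ₁ = 1.126 > 1, so there is no refracted ray — the light undergoes total internal reflection.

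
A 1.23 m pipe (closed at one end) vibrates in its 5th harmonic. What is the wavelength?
λₙ = 4L/n = 0.984 m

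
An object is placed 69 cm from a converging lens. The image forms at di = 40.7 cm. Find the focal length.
1/f = 1/do + 1/di → f = 25.6 cm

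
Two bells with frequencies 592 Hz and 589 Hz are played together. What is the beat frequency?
3 Hz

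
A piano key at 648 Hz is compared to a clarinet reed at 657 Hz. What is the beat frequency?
9 Hz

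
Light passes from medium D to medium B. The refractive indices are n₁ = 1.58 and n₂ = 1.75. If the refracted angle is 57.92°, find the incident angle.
sin θ₁ = (n₂/n₁)·sin θ₂ → θ₁ = 69.8°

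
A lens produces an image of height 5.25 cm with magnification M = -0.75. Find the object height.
ho = |hi|/|M| = 7 cm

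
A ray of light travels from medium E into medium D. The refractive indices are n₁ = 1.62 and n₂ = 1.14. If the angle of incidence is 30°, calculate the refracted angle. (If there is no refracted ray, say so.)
sin θ₂ = (n₁/n₂)·sin θ₁ = 0.7105 → θ₂ = 45.28°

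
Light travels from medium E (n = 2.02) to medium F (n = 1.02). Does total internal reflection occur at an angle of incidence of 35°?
θc = arcsin(n₂/n₁) = 30.33°; 35° > θc, so yes — total internal reflection.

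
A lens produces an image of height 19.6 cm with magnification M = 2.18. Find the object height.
ho = |hi|/|M| = 8.991 cm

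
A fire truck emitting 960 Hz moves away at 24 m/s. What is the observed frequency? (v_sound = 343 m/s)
f_obs = f·v/(v + v_s) = 897.2 Hz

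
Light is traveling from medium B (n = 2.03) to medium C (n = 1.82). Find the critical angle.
θc = arcsin(n₂/n₁) = 63.71°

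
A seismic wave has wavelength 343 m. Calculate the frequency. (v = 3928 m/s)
f = v/λ = 11.45 Hz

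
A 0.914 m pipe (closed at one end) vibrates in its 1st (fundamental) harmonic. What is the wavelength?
λₙ = 4L/n = 3.656 m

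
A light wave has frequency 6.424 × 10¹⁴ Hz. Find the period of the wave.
T = 1/f = 1.557 × 10⁻¹⁵ s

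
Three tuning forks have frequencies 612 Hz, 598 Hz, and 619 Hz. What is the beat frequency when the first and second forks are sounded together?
14 Hz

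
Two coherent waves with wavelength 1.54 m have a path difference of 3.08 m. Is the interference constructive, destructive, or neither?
constructive — path difference = 2λ, a whole number of wavelengths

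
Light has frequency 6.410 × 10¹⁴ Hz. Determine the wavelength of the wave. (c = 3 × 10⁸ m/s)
λ = c/f = 468 nm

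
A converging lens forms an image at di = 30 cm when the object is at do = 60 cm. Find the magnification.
M = −di/do = -0.5 (inverted image)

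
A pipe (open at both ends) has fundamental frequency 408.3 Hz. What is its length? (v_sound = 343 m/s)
L = v/(2f₁) = 0.42 m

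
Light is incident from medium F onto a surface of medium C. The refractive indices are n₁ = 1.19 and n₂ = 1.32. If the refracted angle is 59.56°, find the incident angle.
sin θ₁ = (n₂/n₁)·sin θ₂ → θ₁ = 73.01°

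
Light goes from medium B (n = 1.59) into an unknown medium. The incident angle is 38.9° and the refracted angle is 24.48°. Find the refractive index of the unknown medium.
n₂ = n₁·sin θ₁ / sin θ₂ = 2.41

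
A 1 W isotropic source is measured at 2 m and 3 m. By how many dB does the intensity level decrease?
Δβ = 20·log₁₀(r₂/r₁) = 3.522 dB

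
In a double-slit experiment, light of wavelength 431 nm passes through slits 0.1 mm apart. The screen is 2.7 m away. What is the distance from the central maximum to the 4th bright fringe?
y = mλL/d = 46.55 mm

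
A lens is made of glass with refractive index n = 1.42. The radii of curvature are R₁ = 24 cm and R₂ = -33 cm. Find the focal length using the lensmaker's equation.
1/f = (n − 1)(1/R₁ − 1/R₂) → f = 33.08 cm (converging lens)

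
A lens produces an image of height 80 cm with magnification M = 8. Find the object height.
ho = |hi|/|M| = 10 cm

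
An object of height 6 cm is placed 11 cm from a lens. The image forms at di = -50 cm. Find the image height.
hi = (-di/do) × ho = 27.27 cm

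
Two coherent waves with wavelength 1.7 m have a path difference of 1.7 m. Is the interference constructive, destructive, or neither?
constructive — path difference = 1λ, a whole number of wavelengths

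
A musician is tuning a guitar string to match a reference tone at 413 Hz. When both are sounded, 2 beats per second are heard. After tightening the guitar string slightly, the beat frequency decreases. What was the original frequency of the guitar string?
411 Hz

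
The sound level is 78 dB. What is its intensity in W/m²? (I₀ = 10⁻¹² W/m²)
I = I₀·10^(β/10) = 6.31 × 10⁻⁵ W/m²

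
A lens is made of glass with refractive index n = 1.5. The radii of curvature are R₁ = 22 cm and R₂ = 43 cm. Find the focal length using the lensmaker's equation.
1/f = (n − 1)(1/R₁ − 1/R₂) → f = 90.1 cm (converging lens)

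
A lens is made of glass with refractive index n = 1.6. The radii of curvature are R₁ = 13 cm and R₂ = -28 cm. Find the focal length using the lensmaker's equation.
1/f = (n − 1)(1/R₁ − 1/R₂) → f = 14.8 cm (converging lens)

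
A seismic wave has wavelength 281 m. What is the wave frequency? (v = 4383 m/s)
f = v/λ = 15.6 Hz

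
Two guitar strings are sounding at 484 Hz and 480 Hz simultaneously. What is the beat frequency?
4 Hz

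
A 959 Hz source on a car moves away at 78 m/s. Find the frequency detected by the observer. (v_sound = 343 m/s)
f_obs = f·v/(v + v_s) = 781.3 Hz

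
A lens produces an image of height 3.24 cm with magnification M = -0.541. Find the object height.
ho = |hi|/|M| = 5.989 cm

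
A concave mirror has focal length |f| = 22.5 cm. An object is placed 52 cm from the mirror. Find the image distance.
f = +22.5 cm (concave); 1/di = 1/f − 1/do → di = 39.66 cm (real image, in front of mirror)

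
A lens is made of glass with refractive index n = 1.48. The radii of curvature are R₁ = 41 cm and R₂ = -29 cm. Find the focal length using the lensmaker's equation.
1/f = (n − 1)(1/R₁ − 1/R₂) → f = 35.39 cm (converging lens)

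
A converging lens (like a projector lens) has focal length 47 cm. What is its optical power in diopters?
P = 1/f = 2.128 D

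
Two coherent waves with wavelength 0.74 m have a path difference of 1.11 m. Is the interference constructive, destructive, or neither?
destructive — path difference = 1.5λ, an odd multiple of λ/2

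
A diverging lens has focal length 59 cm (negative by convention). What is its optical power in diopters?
P = 1/f = -1.695 D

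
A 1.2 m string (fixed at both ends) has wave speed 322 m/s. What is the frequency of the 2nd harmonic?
fₙ = nv/(2L) = 268.3 Hz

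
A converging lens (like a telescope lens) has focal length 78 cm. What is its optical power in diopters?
P = 1/f = 1.282 D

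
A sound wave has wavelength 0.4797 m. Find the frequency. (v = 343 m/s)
f = v/λ = 715 Hz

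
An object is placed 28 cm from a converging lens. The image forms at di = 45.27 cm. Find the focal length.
1/f = 1/do + 1/di → f = 17.3 cm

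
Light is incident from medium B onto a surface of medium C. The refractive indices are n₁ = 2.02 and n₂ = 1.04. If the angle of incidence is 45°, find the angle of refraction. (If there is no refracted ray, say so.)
sin θ₂ = (n₁/n₂)·sin θ₁ = 1.373 > 1, so there is no refracted ray — the light undergoes total internal reflection.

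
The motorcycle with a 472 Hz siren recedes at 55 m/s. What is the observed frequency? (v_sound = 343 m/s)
f_obs = f·v/(v + v_s) = 406.8 Hz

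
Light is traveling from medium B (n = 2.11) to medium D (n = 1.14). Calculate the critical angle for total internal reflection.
θc = arcsin(n₂/n₁) = 32.7°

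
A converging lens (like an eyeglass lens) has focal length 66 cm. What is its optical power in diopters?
P = 1/f = 1.515 D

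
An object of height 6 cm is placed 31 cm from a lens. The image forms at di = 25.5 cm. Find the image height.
hi = (-di/do) × ho = -4.935 cm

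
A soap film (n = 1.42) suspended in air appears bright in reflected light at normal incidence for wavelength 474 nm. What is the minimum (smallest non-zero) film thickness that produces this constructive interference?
2nt = (m − ½)λ with m = 1 → t = (m − ½)λ/(2n) = 83.45 nm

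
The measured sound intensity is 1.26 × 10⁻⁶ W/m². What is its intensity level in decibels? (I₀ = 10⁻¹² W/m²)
β = 10·log₁₀(I/I₀) = 61 dB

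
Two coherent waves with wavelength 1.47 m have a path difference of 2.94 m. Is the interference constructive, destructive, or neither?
constructive — path difference = 2λ, a whole number of wavelengths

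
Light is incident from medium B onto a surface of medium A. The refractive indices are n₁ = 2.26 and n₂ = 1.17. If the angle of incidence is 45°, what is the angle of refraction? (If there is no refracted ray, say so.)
sin θ₂ = (n₁/n₂)·sin θ₁ = 1.366 > 1, so there is no refracted ray — the light undergoes total internal reflection.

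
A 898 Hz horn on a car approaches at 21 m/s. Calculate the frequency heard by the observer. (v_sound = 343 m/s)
f_obs = f·v/(v − v_s) = 956.6 Hz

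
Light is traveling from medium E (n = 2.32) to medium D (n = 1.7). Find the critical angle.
θc = arcsin(n₂/n₁) = 47.12°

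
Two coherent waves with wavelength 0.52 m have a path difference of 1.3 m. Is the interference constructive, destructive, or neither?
destructive — path difference = 2.5λ, an odd multiple of λ/2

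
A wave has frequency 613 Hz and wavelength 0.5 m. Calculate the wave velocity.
v = fλ = 306.5 m/s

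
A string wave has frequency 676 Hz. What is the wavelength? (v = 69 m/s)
λ = v/f = 0.1021 m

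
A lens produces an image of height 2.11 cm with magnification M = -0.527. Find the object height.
ho = |hi|/|M| = 4.004 cm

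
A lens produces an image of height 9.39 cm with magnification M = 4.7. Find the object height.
ho = |hi|/|M| = 1.998 cm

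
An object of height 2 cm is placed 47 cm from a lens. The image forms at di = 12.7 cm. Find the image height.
hi = (-di/do) × ho = -0.5404 cm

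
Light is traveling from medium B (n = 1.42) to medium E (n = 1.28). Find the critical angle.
θc = arcsin(n₂/n₁) = 64.34°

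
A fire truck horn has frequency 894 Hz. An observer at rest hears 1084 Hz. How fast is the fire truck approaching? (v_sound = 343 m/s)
v_s = v·(1 − f/f_obs) = 60.12 m/s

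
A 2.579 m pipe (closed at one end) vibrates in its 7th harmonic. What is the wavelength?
λₙ = 4L/n = 1.474 m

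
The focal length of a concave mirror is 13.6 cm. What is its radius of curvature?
R = 2|f| = 27.2 cm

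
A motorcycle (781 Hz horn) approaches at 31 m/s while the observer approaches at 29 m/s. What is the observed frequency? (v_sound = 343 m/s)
f_obs = f·(v + v_o)/(v − v_s) = 931.2 Hz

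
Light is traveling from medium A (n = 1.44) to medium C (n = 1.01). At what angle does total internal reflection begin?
θc = arcsin(n₂/n₁) = 44.54°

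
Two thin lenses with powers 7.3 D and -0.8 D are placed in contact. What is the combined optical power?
P_total = P₁ + P₂ = 6.5 D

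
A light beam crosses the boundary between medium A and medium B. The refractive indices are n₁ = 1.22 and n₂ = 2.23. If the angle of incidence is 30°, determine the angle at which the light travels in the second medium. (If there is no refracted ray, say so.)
sin θ₂ = (n₁/n₂)·sin θ₁ = 0.2735 → θ₂ = 15.88°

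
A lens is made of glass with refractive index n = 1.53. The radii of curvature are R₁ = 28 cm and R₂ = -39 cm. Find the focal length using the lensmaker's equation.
1/f = (n − 1)(1/R₁ − 1/R₂) → f = 30.75 cm (converging lens)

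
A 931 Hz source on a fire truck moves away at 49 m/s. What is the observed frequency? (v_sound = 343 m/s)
f_obs = f·v/(v + v_s) = 814.6 Hz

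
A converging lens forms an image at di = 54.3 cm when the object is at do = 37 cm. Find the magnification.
M = −di/do = -1.468 (inverted image)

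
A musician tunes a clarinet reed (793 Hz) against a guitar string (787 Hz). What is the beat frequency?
6 Hz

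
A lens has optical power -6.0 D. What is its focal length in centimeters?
f = 1/P = -16.67 cm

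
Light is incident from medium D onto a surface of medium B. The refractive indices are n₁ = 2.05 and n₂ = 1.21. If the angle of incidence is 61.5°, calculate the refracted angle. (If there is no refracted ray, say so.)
sin θ₂ = (n₁/n₂)·sin θ₁ = 1.489 > 1, so there is no refracted ray — the light undergoes total internal reflection.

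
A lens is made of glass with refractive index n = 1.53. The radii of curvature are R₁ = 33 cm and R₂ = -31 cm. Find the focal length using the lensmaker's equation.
1/f = (n − 1)(1/R₁ − 1/R₂) → f = 30.16 cm (converging lens)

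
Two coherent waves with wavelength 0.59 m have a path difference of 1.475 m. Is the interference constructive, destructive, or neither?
destructive — path difference = 2.5λ, an odd multiple of λ/2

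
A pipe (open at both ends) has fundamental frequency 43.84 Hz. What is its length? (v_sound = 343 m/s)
L = v/(2f₁) = 3.912 m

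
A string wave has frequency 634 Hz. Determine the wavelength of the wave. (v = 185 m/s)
λ = v/f = 0.2918 m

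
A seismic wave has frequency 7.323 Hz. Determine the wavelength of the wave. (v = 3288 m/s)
λ = v/f = 449 m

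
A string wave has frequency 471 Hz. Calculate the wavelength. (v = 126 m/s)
λ = v/f = 0.2675 m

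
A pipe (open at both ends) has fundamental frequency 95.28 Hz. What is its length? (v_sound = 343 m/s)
L = v/(2f₁) = 1.8 m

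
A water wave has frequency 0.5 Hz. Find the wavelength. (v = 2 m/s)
λ = v/f = 4 m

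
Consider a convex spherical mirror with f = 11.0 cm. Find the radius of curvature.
R = 2|f| = 22 cm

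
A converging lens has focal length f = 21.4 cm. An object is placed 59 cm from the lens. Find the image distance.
1/di = 1/f − 1/do → di = 33.58 cm (real image)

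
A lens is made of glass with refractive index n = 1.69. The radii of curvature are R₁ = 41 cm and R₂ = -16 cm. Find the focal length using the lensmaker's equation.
1/f = (n − 1)(1/R₁ − 1/R₂) → f = 16.68 cm (converging lens)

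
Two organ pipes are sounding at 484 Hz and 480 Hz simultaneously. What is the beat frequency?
4 Hz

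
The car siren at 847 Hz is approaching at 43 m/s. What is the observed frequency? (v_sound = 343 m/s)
f_obs = f·v/(v − v_s) = 968.4 Hz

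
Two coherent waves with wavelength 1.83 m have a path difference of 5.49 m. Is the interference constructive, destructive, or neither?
constructive — path difference = 3λ, a whole number of wavelengths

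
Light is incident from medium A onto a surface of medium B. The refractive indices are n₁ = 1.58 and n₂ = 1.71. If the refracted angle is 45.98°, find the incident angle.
sin θ₁ = (n₂/n₁)·sin θ₂ → θ₁ = 51.1°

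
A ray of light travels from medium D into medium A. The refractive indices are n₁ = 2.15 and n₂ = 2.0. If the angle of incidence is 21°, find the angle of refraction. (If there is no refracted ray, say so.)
sin θ₂ = (n₁/n₂)·sin θ₁ = 0.3852 → θ₂ = 22.66°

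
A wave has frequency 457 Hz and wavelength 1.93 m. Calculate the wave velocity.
v = fλ = 882 m/s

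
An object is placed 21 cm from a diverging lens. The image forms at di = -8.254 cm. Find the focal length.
1/f = 1/do + 1/di → f = -13.6 cm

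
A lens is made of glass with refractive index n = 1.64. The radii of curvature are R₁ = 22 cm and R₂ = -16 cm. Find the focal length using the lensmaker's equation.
1/f = (n − 1)(1/R₁ − 1/R₂) → f = 14.47 cm (converging lens)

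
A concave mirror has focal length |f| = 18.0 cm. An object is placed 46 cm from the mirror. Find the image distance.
f = +18.0 cm (concave); 1/di = 1/f − 1/do → di = 29.57 cm (real image, in front of mirror)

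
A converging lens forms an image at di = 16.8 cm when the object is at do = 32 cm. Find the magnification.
M = −di/do = -0.525 (inverted image)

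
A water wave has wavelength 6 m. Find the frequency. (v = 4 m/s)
f = v/λ = 0.6667 Hz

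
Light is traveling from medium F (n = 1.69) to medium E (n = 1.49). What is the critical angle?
θc = arcsin(n₂/n₁) = 61.84°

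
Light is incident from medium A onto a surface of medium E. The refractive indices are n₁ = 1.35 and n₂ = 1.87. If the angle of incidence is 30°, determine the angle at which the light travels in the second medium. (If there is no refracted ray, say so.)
sin θ₂ = (n₁/n₂)·sin θ₁ = 0.361 → θ₂ = 21.16°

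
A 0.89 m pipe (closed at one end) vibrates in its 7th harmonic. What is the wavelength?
λₙ = 4L/n = 0.5086 m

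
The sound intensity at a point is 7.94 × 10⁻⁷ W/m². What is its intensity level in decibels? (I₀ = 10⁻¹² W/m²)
β = 10·log₁₀(I/I₀) = 59 dB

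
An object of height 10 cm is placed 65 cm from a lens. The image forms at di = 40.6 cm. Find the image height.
hi = (-di/do) × ho = -6.246 cm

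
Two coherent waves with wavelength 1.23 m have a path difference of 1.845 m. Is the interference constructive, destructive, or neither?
destructive — path difference = 1.5λ, an odd multiple of λ/2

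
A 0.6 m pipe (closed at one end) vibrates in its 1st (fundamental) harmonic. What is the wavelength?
λₙ = 4L/n = 2.4 m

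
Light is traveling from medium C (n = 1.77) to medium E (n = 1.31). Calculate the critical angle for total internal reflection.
θc = arcsin(n₂/n₁) = 47.74°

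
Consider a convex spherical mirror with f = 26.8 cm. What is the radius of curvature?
R = 2|f| = 53.6 cm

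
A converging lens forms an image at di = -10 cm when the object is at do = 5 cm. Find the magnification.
M = −di/do = 2 (upright image)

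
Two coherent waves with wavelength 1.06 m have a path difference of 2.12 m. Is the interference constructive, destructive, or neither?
constructive — path difference = 2λ, a whole number of wavelengths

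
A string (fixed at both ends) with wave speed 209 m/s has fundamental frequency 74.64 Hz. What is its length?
L = v/(2f₁) = 1.4 m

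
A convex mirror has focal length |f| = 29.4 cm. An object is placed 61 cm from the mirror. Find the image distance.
f = −29.4 cm (convex); 1/di = 1/f − 1/do → di = -19.84 cm (virtual image, behind mirror)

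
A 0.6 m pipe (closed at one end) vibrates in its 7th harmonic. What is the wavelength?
λₙ = 4L/n = 0.3429 m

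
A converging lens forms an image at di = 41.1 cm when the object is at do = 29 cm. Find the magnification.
M = −di/do = -1.417 (inverted image)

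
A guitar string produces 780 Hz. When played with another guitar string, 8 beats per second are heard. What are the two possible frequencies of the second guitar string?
f₂ = 780 ± 8 Hz → 788 Hz or 772 Hz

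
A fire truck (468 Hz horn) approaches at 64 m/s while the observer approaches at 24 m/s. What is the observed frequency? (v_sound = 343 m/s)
f_obs = f·(v + v_o)/(v − v_s) = 615.6 Hz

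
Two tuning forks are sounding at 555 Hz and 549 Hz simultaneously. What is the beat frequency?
6 Hz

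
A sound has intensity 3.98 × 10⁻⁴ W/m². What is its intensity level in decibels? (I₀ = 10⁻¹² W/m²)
β = 10·log₁₀(I/I₀) = 86 dB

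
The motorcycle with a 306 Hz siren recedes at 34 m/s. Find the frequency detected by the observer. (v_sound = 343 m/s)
f_obs = f·v/(v + v_s) = 278.4 Hz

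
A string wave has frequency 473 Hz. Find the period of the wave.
T = 1/f = 0.002114 s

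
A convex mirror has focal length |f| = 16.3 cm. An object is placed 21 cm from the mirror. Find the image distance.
f = −16.3 cm (convex); 1/di = 1/f − 1/do → di = -9.177 cm (virtual image, behind mirror)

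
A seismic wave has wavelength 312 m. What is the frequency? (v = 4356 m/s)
f = v/λ = 13.96 Hz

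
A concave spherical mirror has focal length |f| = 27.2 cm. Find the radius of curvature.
R = 2|f| = 54.4 cm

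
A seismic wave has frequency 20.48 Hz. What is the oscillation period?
T = 1/f = 0.04883 s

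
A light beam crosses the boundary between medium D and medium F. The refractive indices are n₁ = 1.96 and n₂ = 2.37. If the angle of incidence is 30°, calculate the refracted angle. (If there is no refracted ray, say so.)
sin θ₂ = (n₁/n₂)·sin θ₁ = 0.4135 → θ₂ = 24.43°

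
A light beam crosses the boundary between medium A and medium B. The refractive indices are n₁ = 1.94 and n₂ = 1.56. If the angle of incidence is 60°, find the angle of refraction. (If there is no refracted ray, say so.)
sin θ₂ = (n₁/n₂)·sin θ₁ = 1.077 > 1, so there is no refracted ray — the light undergoes total internal reflection.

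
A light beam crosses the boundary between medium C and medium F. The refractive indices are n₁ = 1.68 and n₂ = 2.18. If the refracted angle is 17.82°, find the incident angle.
sin θ₁ = (n₂/n₁)·sin θ₂ → θ₁ = 23.4°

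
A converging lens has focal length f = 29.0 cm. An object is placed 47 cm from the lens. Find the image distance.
1/di = 1/f − 1/do → di = 75.72 cm (real image)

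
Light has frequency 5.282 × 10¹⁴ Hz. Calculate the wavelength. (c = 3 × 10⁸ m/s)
λ = c/f = 568 nm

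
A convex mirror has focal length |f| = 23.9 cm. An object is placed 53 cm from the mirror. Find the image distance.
f = −23.9 cm (convex); 1/di = 1/f − 1/do → di = -16.47 cm (virtual image, behind mirror)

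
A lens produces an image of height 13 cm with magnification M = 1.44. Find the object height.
ho = |hi|/|M| = 9.028 cm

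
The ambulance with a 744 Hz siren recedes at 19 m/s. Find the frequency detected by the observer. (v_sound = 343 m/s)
f_obs = f·v/(v + v_s) = 705 Hz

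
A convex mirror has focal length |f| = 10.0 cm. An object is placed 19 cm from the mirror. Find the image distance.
f = −10.0 cm (convex); 1/di = 1/f − 1/do → di = -6.552 cm (virtual image, behind mirror)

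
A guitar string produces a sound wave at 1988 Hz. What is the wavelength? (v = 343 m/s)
λ = v/f = 0.1725 m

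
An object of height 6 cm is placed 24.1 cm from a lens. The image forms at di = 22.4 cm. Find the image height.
hi = (-di/do) × ho = -5.577 cm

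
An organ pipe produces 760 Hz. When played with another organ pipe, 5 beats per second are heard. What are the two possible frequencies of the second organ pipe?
f₂ = 760 ± 5 Hz → 765 Hz or 755 Hz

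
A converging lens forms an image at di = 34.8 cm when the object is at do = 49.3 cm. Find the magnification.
M = −di/do = -0.7059 (inverted image)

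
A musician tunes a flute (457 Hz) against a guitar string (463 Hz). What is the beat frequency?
6 Hz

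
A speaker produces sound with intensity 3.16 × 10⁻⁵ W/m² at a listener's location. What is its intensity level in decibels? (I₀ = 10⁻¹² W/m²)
β = 10·log₁₀(I/I₀) = 75 dB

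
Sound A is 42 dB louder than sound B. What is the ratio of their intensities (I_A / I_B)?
I_A/I_B = 10^(Δβ/10) = 15850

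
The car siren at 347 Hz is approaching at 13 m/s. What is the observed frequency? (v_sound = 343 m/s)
f_obs = f·v/(v − v_s) = 360.7 Hz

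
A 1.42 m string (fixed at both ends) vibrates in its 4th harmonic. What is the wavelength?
λₙ = 2L/n = 0.71 m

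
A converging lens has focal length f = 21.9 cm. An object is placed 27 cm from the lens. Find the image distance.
1/di = 1/f − 1/do → di = 115.9 cm (real image)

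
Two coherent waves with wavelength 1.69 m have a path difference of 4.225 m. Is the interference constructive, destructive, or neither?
destructive — path difference = 2.5λ, an odd multiple of λ/2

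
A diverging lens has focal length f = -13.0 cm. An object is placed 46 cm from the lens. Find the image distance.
1/di = 1/f − 1/do → di = -10.14 cm (virtual image)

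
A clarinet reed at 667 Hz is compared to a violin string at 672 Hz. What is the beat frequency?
5 Hz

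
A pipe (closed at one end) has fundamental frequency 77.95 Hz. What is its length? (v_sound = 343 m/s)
L = v/(4f₁) = 1.1 m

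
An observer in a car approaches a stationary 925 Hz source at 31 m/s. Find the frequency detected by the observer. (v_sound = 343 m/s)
f_obs = f·(v + v_o)/v = 1009 Hz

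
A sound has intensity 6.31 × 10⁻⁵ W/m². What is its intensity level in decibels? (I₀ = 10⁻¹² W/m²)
β = 10·log₁₀(I/I₀) = 78 dB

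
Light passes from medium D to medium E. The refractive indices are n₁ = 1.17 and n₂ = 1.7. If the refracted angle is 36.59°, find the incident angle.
sin θ₁ = (n₂/n₁)·sin θ₂ → θ₁ = 60.01°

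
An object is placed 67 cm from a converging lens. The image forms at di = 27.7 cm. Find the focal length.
1/f = 1/do + 1/di → f = 19.6 cm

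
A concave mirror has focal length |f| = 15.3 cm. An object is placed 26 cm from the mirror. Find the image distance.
f = +15.3 cm (concave); 1/di = 1/f − 1/do → di = 37.18 cm (real image, in front of mirror)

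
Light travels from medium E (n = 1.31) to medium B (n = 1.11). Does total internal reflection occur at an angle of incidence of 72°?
θc = arcsin(n₂/n₁) = 57.92°; 72° > θc, so yes — total internal reflection.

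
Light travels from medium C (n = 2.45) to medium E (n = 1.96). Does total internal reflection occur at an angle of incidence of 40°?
θc = arcsin(n₂/n₁) = 53.13°; 40° < θc, so no — the ray refracts.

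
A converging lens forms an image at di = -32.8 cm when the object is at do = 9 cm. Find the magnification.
M = −di/do = 3.644 (upright image)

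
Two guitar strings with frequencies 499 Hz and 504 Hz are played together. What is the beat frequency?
5 Hz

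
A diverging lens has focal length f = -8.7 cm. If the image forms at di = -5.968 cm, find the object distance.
1/do = 1/f − 1/di → do = 19 cm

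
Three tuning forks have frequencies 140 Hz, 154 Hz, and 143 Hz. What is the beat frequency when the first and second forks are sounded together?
14 Hz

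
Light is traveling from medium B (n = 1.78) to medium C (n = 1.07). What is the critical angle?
θc = arcsin(n₂/n₁) = 36.95°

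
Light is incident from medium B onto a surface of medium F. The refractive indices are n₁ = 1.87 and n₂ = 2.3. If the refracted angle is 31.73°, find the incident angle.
sin θ₁ = (n₂/n₁)·sin θ₂ → θ₁ = 40.3°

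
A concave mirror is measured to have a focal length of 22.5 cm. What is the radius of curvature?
R = 2|f| = 45 cm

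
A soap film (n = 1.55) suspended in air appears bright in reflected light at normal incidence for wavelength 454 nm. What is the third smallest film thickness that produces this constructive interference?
2nt = (m − ½)λ with m = 3 → t = (m − ½)λ/(2n) = 366.1 nm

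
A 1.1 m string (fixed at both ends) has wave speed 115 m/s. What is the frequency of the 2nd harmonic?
fₙ = nv/(2L) = 104.5 Hz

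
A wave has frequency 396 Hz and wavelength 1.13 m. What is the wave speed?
v = fλ = 447.5 m/s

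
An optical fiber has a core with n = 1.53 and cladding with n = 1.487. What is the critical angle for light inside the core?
θc = arcsin(n_cladding/n_core) = 76.38°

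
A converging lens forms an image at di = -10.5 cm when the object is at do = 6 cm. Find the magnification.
M = −di/do = 1.75 (upright image)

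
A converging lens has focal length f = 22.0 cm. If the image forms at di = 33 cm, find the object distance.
1/do = 1/f − 1/di → do = 66 cm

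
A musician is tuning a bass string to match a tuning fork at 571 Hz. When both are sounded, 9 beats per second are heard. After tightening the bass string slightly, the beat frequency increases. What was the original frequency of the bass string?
580 Hz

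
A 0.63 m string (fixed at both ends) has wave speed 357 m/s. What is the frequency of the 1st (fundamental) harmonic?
fₙ = nv/(2L) = 283.3 Hz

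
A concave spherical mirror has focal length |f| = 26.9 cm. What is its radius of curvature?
R = 2|f| = 53.8 cm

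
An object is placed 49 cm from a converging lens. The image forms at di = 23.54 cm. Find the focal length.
1/f = 1/do + 1/di → f = 15.9 cm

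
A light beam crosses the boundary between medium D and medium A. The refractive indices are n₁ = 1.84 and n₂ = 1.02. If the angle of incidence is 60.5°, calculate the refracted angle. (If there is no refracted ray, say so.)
sin θ₂ = (n₁/n₂)·sin θ₁ = 1.57 > 1, so there is no refracted ray — the light undergoes total internal reflection.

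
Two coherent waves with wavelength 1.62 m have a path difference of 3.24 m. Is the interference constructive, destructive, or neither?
constructive — path difference = 2λ, a whole number of wavelengths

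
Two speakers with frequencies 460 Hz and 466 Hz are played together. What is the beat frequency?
6 Hz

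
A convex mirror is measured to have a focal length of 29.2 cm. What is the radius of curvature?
R = 2|f| = 58.4 cm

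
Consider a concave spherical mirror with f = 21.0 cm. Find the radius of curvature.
R = 2|f| = 42 cm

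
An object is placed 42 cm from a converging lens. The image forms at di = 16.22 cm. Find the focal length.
1/f = 1/do + 1/di → f = 11.7 cm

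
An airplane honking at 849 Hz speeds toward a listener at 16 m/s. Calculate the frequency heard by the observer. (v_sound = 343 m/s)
f_obs = f·v/(v − v_s) = 890.5 Hz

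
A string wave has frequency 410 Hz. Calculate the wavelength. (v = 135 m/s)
λ = v/f = 0.3293 m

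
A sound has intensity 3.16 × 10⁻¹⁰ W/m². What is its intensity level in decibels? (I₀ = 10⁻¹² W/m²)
β = 10·log₁₀(I/I₀) = 25 dB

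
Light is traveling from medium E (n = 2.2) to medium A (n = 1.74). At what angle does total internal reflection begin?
θc = arcsin(n₂/n₁) = 52.27°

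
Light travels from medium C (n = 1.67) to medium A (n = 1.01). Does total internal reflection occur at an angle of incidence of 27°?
θc = arcsin(n₂/n₁) = 37.21°; 27° < θc, so no — the ray refracts.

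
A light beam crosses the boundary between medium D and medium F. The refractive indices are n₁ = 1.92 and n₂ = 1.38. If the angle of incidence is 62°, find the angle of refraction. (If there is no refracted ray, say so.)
sin θ₂ = (n₁/n₂)·sin θ₁ = 1.228 > 1, so there is no refracted ray — the light undergoes total internal reflection.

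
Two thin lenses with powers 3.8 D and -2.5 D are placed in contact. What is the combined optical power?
P_total = P₁ + P₂ = 1.3 D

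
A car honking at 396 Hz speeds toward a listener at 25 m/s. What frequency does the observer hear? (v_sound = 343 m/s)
f_obs = f·v/(v − v_s) = 427.1 Hz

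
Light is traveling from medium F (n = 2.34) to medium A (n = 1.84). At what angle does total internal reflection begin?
θc = arcsin(n₂/n₁) = 51.84°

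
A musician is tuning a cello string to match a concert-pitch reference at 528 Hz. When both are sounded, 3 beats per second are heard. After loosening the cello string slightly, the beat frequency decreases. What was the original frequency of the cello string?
531 Hz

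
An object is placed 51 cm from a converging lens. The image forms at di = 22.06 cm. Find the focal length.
1/f = 1/do + 1/di → f = 15.4 cm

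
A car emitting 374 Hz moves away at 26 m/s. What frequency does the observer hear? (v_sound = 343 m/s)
f_obs = f·v/(v + v_s) = 347.6 Hz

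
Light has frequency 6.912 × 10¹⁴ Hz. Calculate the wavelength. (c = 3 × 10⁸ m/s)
λ = c/f = 434 nm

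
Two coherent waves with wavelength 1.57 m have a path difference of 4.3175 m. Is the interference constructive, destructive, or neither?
neither (partial) — path difference = 2.75λ, neither a whole number of wavelengths nor an odd multiple of λ/2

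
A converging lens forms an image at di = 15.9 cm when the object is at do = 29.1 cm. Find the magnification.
M = −di/do = -0.5464 (inverted image)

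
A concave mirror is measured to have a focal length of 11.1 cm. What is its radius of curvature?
R = 2|f| = 22.2 cm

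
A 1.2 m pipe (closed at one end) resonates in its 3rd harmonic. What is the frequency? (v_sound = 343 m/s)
fₙ = nv/(4L) = 214.4 Hz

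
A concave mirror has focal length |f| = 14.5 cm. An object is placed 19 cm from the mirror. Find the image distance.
f = +14.5 cm (concave); 1/di = 1/f − 1/do → di = 61.22 cm (real image, in front of mirror)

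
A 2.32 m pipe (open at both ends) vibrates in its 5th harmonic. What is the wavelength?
λₙ = 2L/n = 0.928 m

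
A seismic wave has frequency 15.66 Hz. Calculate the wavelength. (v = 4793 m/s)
λ = v/f = 306.1 m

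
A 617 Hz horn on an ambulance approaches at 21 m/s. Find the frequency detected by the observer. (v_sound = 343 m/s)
f_obs = f·v/(v − v_s) = 657.2 Hz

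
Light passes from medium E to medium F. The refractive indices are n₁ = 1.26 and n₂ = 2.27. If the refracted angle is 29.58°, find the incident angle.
sin θ₁ = (n₂/n₁)·sin θ₂ → θ₁ = 62.79°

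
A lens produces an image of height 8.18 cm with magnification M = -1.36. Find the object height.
ho = |hi|/|M| = 6.015 cm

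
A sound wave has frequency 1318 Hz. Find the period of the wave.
T = 1/f = 7.587 × 10⁻⁴ s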